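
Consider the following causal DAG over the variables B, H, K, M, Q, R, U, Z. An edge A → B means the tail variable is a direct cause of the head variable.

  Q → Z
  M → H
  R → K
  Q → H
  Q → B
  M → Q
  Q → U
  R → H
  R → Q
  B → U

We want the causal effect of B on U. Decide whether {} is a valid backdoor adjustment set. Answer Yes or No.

Backdoor paths from B to U (paths whose first edge points into B):
  P1: B <- Q -> U
Condition 1 (no descendant of B in the set): holds — descendants of B are {U}; none are in {}.
Condition 2 (every backdoor path blocked by {}):
  P1: open — no interior node is in the conditioning set.
{} does not satisfy the backdoor criterion.

No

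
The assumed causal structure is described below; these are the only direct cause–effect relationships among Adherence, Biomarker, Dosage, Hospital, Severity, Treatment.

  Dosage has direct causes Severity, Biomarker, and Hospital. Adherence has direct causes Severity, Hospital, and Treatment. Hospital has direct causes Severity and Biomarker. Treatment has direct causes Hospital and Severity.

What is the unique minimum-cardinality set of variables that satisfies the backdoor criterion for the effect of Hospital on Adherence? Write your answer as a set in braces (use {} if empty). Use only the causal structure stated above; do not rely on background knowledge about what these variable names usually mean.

Variables eligible for adjustment (non-descendants of Hospital, excluding Hospital and Adherence): {Biomarker, Severity}.
Backdoor paths from Hospital to Adherence:
  P1: Hospital <- Severity -> Treatment -> Adherence
  P2: Hospital <- Severity -> Adherence
  P3: Hospital <- Biomarker -> Dosage <- Severity -> Treatment -> Adherence
  P4: Hospital <- Biomarker -> Dosage <- Severity -> Adherence
The empty set is not sufficient: P1 (Hospital <- Severity -> Treatment -> Adherence) has no collider blocking it and no conditioned non-collider, so it is open.
Try {Severity}:
  P1: blocked at fork node Severity ∈ conditioning set.
  P2: blocked at fork node Severity ∈ conditioning set.
  P3: blocked at collider Dosage (neither it nor any descendant is in the conditioning set).
  P4: blocked at collider Dosage (neither it nor any descendant is in the conditioning set).
{Severity} contains no descendant of Hospital and blocks every backdoor path.
No other singleton works — e.g. {Biomarker} leaves P1 open — so {Severity} is the unique smallest valid adjustment set.

{Severity}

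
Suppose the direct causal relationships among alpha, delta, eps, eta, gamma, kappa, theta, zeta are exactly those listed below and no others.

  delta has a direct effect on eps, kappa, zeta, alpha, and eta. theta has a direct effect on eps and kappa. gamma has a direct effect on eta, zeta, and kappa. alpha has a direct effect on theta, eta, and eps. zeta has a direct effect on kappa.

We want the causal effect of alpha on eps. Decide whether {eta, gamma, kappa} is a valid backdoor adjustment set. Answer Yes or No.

No

Backdoor paths from alpha to eps (paths whose first edge points into alpha):
  P1: alpha <- delta -> eta <- gamma -> zeta -> kappa <- theta -> eps
  P2: alpha <- delta -> eta <- gamma -> kappa <- theta -> eps
  P3: alpha <- delta -> zeta <- gamma -> kappa <- theta -> eps
  P4: alpha <- delta -> zeta -> kappa <- theta -> eps
  P5: alpha <- delta -> kappa <- theta -> eps
  P6: alpha <- delta -> eps
Condition 1 (no descendant of alpha in the set): FAILS — eta and kappa are descendants of alpha.
Condition 2 (every backdoor path blocked by {eta, gamma, kappa}):
  P1: blocked at fork node gamma ∈ conditioning set.
  P2: blocked at fork node gamma ∈ conditioning set.
  P3: blocked at fork node gamma ∈ conditioning set.
  P4: open — collider(s) kappa are conditioned on (or have a conditioned descendant) and no non-collider on the path is in the set.
  P5: open — collider(s) kappa are conditioned on (or have a conditioned descendant) and no non-collider on the path is in the set.
  P6: open — no interior node is in the conditioning set.
{eta, gamma, kappa} does not satisfy the backdoor criterion.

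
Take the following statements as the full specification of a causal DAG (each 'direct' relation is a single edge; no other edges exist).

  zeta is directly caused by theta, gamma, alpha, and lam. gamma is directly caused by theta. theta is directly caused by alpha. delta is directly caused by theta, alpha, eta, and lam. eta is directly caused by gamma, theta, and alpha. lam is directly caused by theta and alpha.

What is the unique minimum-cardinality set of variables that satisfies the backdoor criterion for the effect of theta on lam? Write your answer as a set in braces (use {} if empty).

Variables eligible for adjustment (non-descendants of theta, excluding theta and lam): {alpha}.
Backdoor paths from theta to lam:
  P1: theta <- alpha -> lam
  P2: theta <- alpha -> eta <- gamma -> zeta <- lam
  P3: theta <- alpha -> eta -> delta <- lam
  P4: theta <- alpha -> zeta <- gamma -> eta -> delta <- lam
  P5: theta <- alpha -> zeta <- lam
  P6: theta <- alpha -> delta <- lam
  P7: theta <- alpha -> delta <- eta <- gamma -> zeta <- lam
The empty set is not sufficient: P1 (theta <- alpha -> lam) has no collider blocking it and no conditioned non-collider, so it is open.
Try {alpha}:
  P1: blocked at fork node alpha ∈ conditioning set.
  P2: blocked at fork node alpha ∈ conditioning set.
  P3: blocked at fork node alpha ∈ conditioning set.
  P4: blocked at fork node alpha ∈ conditioning set.
  P5: blocked at fork node alpha ∈ conditioning set.
  P6: blocked at fork node alpha ∈ conditioning set.
  P7: blocked at fork node alpha ∈ conditioning set.
{alpha} contains no descendant of theta and blocks every backdoor path.
{alpha} is the unique smallest valid adjustment set.

{alpha}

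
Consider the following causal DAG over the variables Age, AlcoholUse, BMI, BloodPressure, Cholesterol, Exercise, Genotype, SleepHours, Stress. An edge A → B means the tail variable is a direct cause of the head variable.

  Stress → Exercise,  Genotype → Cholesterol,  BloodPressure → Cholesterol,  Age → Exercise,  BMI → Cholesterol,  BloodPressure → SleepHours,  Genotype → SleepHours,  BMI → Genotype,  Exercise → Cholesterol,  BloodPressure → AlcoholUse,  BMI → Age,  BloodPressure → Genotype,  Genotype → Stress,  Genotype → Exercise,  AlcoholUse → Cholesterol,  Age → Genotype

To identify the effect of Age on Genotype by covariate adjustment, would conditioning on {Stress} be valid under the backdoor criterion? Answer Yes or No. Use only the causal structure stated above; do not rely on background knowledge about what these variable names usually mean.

No

Backdoor paths from Age to Genotype (paths whose first edge points into Age):
  P1: Age <- BMI -> Genotype
  P2: Age <- BMI -> Cholesterol <- BloodPressure -> Genotype
  P3: Age <- BMI -> Cholesterol <- BloodPressure -> SleepHours <- Genotype
  P4: Age <- BMI -> Cholesterol <- Genotype
  P5: Age <- BMI -> Cholesterol <- AlcoholUse <- BloodPressure -> Genotype
  P6: Age <- BMI -> Cholesterol <- AlcoholUse <- BloodPressure -> SleepHours <- Genotype
  P7: Age <- BMI -> Cholesterol <- Exercise <- Genotype
  P8: Age <- BMI -> Cholesterol <- Exercise <- Stress <- Genotype
Condition 1 (no descendant of Age in the set): FAILS — Stress is a descendant of Age.
Condition 2 (every backdoor path blocked by {Stress}):
  P1: open — no interior node is in the conditioning set.
  P2: blocked at collider Cholesterol (neither it nor any descendant is in the conditioning set).
  P3: blocked at collider Cholesterol (neither it nor any descendant is in the conditioning set).
  P4: blocked at collider Cholesterol (neither it nor any descendant is in the conditioning set).
  P5: blocked at collider Cholesterol (neither it nor any descendant is in the conditioning set).
  P6: blocked at collider Cholesterol (neither it nor any descendant is in the conditioning set).
  P7: blocked at collider Cholesterol (neither it nor any descendant is in the conditioning set).
  P8: blocked at collider Cholesterol (neither it nor any descendant is in the conditioning set).
{Stress} does not satisfy the backdoor criterion.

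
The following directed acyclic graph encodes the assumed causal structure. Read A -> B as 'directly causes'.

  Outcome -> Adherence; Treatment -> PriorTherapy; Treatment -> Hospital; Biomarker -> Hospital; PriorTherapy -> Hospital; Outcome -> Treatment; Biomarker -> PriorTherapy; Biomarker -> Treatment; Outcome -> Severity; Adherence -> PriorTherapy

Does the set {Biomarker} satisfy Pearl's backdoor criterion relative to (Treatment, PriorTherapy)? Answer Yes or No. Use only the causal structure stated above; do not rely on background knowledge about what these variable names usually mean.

Backdoor paths from Treatment to PriorTherapy (paths whose first edge points into Treatment):
  P1: Treatment <- Outcome -> Adherence -> PriorTherapy
  P2: Treatment <- Biomarker -> PriorTherapy
  P3: Treatment <- Biomarker -> Hospital <- PriorTherapy
Condition 1 (no descendant of Treatment in the set): holds — descendants of Treatment are {Hospital, PriorTherapy}; none are in {Biomarker}.
Condition 2 (every backdoor path blocked by {Biomarker}):
  P1: open — no interior node is in the conditioning set.
  P2: blocked at fork node Biomarker ∈ conditioning set.
  P3: blocked at fork node Biomarker ∈ conditioning set.
{Biomarker} does not satisfy the backdoor criterion.

No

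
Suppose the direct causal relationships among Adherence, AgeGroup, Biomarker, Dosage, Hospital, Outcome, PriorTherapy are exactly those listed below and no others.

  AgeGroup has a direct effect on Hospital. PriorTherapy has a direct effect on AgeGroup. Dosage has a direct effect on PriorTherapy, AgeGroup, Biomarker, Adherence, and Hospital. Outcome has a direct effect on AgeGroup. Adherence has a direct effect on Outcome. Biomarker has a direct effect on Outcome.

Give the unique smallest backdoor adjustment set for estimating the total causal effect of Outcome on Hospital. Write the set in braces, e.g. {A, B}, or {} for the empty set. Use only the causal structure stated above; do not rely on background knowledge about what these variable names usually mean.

{Dosage}

Variables eligible for adjustment (non-descendants of Outcome, excluding Outcome and Hospital): {Adherence, Biomarker, Dosage, PriorTherapy}.
Backdoor paths from Outcome to Hospital:
  P1: Outcome <- Adherence <- Dosage -> PriorTherapy -> AgeGroup -> Hospital
  P2: Outcome <- Adherence <- Dosage -> AgeGroup -> Hospital
  P3: Outcome <- Adherence <- Dosage -> Hospital
  P4: Outcome <- Biomarker <- Dosage -> PriorTherapy -> AgeGroup -> Hospital
  P5: Outcome <- Biomarker <- Dosage -> AgeGroup -> Hospital
  P6: Outcome <- Biomarker <- Dosage -> Hospital
The empty set is not sufficient: P1 (Outcome <- Adherence <- Dosage -> PriorTherapy -> AgeGroup -> Hospital) has no collider blocking it and no conditioned non-collider, so it is open.
Try {Dosage}:
  P1: blocked at fork node Dosage ∈ conditioning set.
  P2: blocked at fork node Dosage ∈ conditioning set.
  P3: blocked at fork node Dosage ∈ conditioning set.
  P4: blocked at fork node Dosage ∈ conditioning set.
  P5: blocked at fork node Dosage ∈ conditioning set.
  P6: blocked at fork node Dosage ∈ conditioning set.
{Dosage} contains no descendant of Outcome and blocks every backdoor path.
No other singleton works — e.g. {Adherence} leaves P4 open — so {Dosage} is the unique smallest valid adjustment set.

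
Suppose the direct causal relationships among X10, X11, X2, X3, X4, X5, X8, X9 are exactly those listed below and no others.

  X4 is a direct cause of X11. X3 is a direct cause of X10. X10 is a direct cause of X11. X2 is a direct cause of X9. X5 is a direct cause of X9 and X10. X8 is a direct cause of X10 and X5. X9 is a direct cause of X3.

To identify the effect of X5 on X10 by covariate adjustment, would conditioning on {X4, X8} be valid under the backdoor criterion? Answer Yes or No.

Yes

Backdoor paths from X5 to X10 (paths whose first edge points into X5):
  P1: X5 <- X8 -> X10
Condition 1 (no descendant of X5 in the set): holds — descendants of X5 are {X10, X11, X3, X9}; none are in {X4, X8}.
Condition 2 (every backdoor path blocked by {X4, X8}):
  P1: blocked at fork node X8 ∈ conditioning set.
{X4, X8} satisfies the backdoor criterion.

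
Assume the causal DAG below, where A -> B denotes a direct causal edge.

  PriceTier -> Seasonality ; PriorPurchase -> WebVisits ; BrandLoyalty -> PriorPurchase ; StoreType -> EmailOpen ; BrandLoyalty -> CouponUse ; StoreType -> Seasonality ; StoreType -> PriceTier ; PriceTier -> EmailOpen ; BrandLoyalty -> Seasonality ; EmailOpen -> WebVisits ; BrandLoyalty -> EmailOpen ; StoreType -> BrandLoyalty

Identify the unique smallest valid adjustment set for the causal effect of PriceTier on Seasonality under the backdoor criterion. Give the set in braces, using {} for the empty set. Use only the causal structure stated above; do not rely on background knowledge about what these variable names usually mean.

Variables eligible for adjustment (non-descendants of PriceTier, excluding PriceTier and Seasonality): {BrandLoyalty, CouponUse, PriorPurchase, StoreType}.
Backdoor paths from PriceTier to Seasonality:
  P1: PriceTier <- StoreType -> BrandLoyalty -> Seasonality
  P2: PriceTier <- StoreType -> EmailOpen <- BrandLoyalty -> Seasonality
  P3: PriceTier <- StoreType -> EmailOpen -> WebVisits <- PriorPurchase <- BrandLoyalty -> Seasonality
  P4: PriceTier <- StoreType -> Seasonality
The empty set is not sufficient: P1 (PriceTier <- StoreType -> BrandLoyalty -> Seasonality) has no collider blocking it and no conditioned non-collider, so it is open.
Try {StoreType}:
  P1: blocked at fork node StoreType ∈ conditioning set.
  P2: blocked at fork node StoreType ∈ conditioning set.
  P3: blocked at fork node StoreType ∈ conditioning set.
  P4: blocked at fork node StoreType ∈ conditioning set.
{StoreType} contains no descendant of PriceTier and blocks every backdoor path.
No other singleton works — e.g. {BrandLoyalty} leaves P4 open — so {StoreType} is the unique smallest valid adjustment set.

{StoreType}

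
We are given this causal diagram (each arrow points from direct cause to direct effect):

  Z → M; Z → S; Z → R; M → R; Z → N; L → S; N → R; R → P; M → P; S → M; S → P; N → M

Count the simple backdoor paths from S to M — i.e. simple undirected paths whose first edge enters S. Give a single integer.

7

A backdoor path from S to M is any simple undirected path whose first edge points into S (i.e. leaves S via a parent).
Parents of S: {L, Z}.
Enumerating:
  P1: S <- Z -> N -> M
  P2: S <- Z -> N -> R <- M
  P3: S <- Z -> N -> R -> P <- M
  P4: S <- Z -> M
  P5: S <- Z -> R <- N -> M
  P6: S <- Z -> R <- M
  P7: S <- Z -> R -> P <- M
That exhausts the simple backdoor paths. Count: 7.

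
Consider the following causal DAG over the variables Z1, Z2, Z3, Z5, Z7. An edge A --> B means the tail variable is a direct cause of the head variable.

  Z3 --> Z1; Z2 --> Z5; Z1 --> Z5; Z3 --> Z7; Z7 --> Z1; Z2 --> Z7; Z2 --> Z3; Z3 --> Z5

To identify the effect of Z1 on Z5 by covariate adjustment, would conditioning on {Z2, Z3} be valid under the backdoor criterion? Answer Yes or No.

Backdoor paths from Z1 to Z5 (paths whose first edge points into Z1):
  P1: Z1 <- Z3 <- Z2 -> Z5
  P2: Z1 <- Z3 -> Z7 <- Z2 -> Z5
  P3: Z1 <- Z3 -> Z5
  P4: Z1 <- Z7 <- Z2 -> Z3 -> Z5
  P5: Z1 <- Z7 <- Z2 -> Z5
  P6: Z1 <- Z7 <- Z3 <- Z2 -> Z5
  P7: Z1 <- Z7 <- Z3 -> Z5
Condition 1 (no descendant of Z1 in the set): holds — descendants of Z1 are {Z5}; none are in {Z2, Z3}.
Condition 2 (every backdoor path blocked by {Z2, Z3}):
  P1: blocked at chain node Z3 ∈ conditioning set.
  P2: blocked at fork node Z3 ∈ conditioning set.
  P3: blocked at fork node Z3 ∈ conditioning set.
  P4: blocked at fork node Z2 ∈ conditioning set.
  P5: blocked at fork node Z2 ∈ conditioning set.
  P6: blocked at chain node Z3 ∈ conditioning set.
  P7: blocked at fork node Z3 ∈ conditioning set.
{Z2, Z3} satisfies the backdoor criterion.

Yes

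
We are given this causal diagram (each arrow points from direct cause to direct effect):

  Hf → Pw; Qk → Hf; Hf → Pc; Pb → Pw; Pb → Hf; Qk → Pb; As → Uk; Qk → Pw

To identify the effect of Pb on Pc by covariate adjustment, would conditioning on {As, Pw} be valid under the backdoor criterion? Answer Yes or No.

Backdoor paths from Pb to Pc (paths whose first edge points into Pb):
  P1: Pb <- Qk -> Hf -> Pc
  P2: Pb <- Qk -> Pw <- Hf -> Pc
Condition 1 (no descendant of Pb in the set): FAILS — Pw is a descendant of Pb.
Condition 2 (every backdoor path blocked by {As, Pw}):
  P1: open — no interior node is in the conditioning set.
  P2: open — collider(s) Pw are conditioned on (or have a conditioned descendant) and no non-collider on the path is in the set.
{As, Pw} does not satisfy the backdoor criterion.

No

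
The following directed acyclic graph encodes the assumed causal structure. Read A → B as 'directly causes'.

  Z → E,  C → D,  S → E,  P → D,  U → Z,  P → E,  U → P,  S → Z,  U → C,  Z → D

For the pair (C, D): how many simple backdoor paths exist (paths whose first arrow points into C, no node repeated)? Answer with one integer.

6

A backdoor path from C to D is any simple undirected path whose first edge points into C (i.e. leaves C via a parent).
Parents of C: {U}.
Enumerating:
  P1: C <- U -> P -> D
  P2: C <- U -> P -> E <- S -> Z -> D
  P3: C <- U -> P -> E <- Z -> D
  P4: C <- U -> Z <- S -> E <- P -> D
  P5: C <- U -> Z -> D
  P6: C <- U -> Z -> E <- P -> D
That exhausts the simple backdoor paths. Count: 6.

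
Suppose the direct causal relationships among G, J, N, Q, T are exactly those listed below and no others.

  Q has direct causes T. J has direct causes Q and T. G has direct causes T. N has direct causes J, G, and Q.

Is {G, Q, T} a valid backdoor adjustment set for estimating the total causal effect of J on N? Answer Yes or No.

Yes

Backdoor paths from J to N (paths whose first edge points into J):
  P1: J <- T -> G -> N
  P2: J <- T -> Q -> N
  P3: J <- Q <- T -> G -> N
  P4: J <- Q -> N
Condition 1 (no descendant of J in the set): holds — descendants of J are {N}; none are in {G, Q, T}.
Condition 2 (every backdoor path blocked by {G, Q, T}):
  P1: blocked at fork node T ∈ conditioning set.
  P2: blocked at fork node T ∈ conditioning set.
  P3: blocked at chain node Q ∈ conditioning set.
  P4: blocked at fork node Q ∈ conditioning set.
{G, Q, T} satisfies the backdoor criterion.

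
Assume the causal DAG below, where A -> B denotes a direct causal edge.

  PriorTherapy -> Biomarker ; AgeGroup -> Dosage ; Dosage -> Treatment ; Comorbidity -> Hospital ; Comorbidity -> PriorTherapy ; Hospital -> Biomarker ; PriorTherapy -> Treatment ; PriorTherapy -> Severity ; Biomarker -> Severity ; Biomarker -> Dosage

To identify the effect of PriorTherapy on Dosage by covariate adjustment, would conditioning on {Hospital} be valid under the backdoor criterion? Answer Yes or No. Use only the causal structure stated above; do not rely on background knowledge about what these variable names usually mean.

Backdoor paths from PriorTherapy to Dosage (paths whose first edge points into PriorTherapy):
  P1: PriorTherapy <- Comorbidity -> Hospital -> Biomarker -> Dosage
Condition 1 (no descendant of PriorTherapy in the set): holds — descendants of PriorTherapy are {Biomarker, Dosage, Severity, Treatment}; none are in {Hospital}.
Condition 2 (every backdoor path blocked by {Hospital}):
  P1: blocked at chain node Hospital ∈ conditioning set.
{Hospital} satisfies the backdoor criterion.

Yes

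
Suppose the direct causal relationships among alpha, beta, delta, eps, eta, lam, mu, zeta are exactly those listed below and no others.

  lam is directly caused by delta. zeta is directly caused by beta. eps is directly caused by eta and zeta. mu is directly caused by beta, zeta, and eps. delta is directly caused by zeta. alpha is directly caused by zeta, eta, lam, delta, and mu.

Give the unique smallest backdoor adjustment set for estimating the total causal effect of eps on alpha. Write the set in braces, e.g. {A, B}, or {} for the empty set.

Variables eligible for adjustment (non-descendants of eps, excluding eps and alpha): {beta, delta, eta, lam, zeta}.
Backdoor paths from eps to alpha:
  P1: eps <- eta -> alpha
  P2: eps <- zeta <- beta -> mu -> alpha
  P3: eps <- zeta -> delta -> lam -> alpha
  P4: eps <- zeta -> delta -> alpha
  P5: eps <- zeta -> mu -> alpha
  P6: eps <- zeta -> alpha
The empty set is not sufficient: P1 (eps <- eta -> alpha) has no collider blocking it and no conditioned non-collider, so it is open.
Try {eta, zeta}:
  P1: blocked at fork node eta ∈ conditioning set.
  P2: blocked at chain node zeta ∈ conditioning set.
  P3: blocked at fork node zeta ∈ conditioning set.
  P4: blocked at fork node zeta ∈ conditioning set.
  P5: blocked at fork node zeta ∈ conditioning set.
  P6: blocked at fork node zeta ∈ conditioning set.
{eta, zeta} contains no descendant of eps and blocks every backdoor path.
Every element of {eta, zeta} is needed (dropping eta leaves P1 open; dropping zeta leaves P2 open), so no proper subset is valid.
Among all size-2 subsets of the eligible variables, only {eta, zeta} blocks every backdoor path, so it is the unique smallest valid adjustment set.

{eta, zeta}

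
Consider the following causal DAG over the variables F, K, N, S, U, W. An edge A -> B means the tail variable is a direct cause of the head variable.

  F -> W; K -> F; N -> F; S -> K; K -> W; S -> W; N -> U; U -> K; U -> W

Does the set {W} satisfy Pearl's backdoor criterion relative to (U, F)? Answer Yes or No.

Backdoor paths from U to F (paths whose first edge points into U):
  P1: U <- N -> F
Condition 1 (no descendant of U in the set): FAILS — W is a descendant of U.
Condition 2 (every backdoor path blocked by {W}):
  P1: open — no interior node is in the conditioning set.
{W} does not satisfy the backdoor criterion.

No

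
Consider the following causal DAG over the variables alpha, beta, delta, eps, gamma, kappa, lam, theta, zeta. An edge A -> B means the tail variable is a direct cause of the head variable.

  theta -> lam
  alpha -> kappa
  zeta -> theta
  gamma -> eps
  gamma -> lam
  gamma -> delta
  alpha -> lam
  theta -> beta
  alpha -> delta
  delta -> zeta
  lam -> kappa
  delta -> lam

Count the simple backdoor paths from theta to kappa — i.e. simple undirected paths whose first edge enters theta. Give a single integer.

A backdoor path from theta to kappa is any simple undirected path whose first edge points into theta (i.e. leaves theta via a parent).
Parents of theta: {zeta}.
Enumerating:
  P1: theta <- zeta <- delta <- alpha -> lam -> kappa
  P2: theta <- zeta <- delta <- alpha -> kappa
  P3: theta <- zeta <- delta <- gamma -> lam <- alpha -> kappa
  P4: theta <- zeta <- delta <- gamma -> lam -> kappa
  P5: theta <- zeta <- delta -> lam <- alpha -> kappa
  P6: theta <- zeta <- delta -> lam -> kappa
That exhausts the simple backdoor paths. Count: 6.

6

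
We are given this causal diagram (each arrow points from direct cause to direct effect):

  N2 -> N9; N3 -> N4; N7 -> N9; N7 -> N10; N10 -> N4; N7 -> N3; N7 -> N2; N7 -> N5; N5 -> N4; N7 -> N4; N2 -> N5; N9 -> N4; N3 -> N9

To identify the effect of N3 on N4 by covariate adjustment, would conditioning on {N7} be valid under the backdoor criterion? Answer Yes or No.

Backdoor paths from N3 to N4 (paths whose first edge points into N3):
  P1: N3 <- N7 -> N2 -> N5 -> N4
  P2: N3 <- N7 -> N2 -> N9 -> N4
  P3: N3 <- N7 -> N10 -> N4
  P4: N3 <- N7 -> N5 <- N2 -> N9 -> N4
  P5: N3 <- N7 -> N5 -> N4
  P6: N3 <- N7 -> N9 <- N2 -> N5 -> N4
  P7: N3 <- N7 -> N9 -> N4
  P8: N3 <- N7 -> N4
Condition 1 (no descendant of N3 in the set): holds — descendants of N3 are {N4, N9}; none are in {N7}.
Condition 2 (every backdoor path blocked by {N7}):
  P1: blocked at fork node N7 ∈ conditioning set.
  P2: blocked at fork node N7 ∈ conditioning set.
  P3: blocked at fork node N7 ∈ conditioning set.
  P4: blocked at fork node N7 ∈ conditioning set.
  P5: blocked at fork node N7 ∈ conditioning set.
  P6: blocked at fork node N7 ∈ conditioning set.
  P7: blocked at fork node N7 ∈ conditioning set.
  P8: blocked at fork node N7 ∈ conditioning set.
{N7} satisfies the backdoor criterion.

Yes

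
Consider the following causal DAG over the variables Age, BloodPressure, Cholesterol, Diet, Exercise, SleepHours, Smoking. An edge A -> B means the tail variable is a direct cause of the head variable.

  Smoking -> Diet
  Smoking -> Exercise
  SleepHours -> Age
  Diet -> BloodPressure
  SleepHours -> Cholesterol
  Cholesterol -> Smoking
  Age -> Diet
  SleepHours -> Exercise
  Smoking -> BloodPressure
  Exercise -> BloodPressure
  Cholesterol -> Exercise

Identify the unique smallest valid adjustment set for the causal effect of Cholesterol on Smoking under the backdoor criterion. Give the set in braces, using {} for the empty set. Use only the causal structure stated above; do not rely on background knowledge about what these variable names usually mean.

{}

Variables eligible for adjustment (non-descendants of Cholesterol, excluding Cholesterol and Smoking): {Age, SleepHours}.
Backdoor paths from Cholesterol to Smoking:
  P1: Cholesterol <- SleepHours -> Age -> Diet <- Smoking
  P2: Cholesterol <- SleepHours -> Age -> Diet -> BloodPressure <- Smoking
  P3: Cholesterol <- SleepHours -> Age -> Diet -> BloodPressure <- Exercise <- Smoking
  P4: Cholesterol <- SleepHours -> Exercise <- Smoking
  P5: Cholesterol <- SleepHours -> Exercise -> BloodPressure <- Smoking
  P6: Cholesterol <- SleepHours -> Exercise -> BloodPressure <- Diet <- Smoking
Each backdoor path contains an unconditioned collider, so every path is already blocked with the empty conditioning set:
  P1: blocked at collider Diet (neither it nor any descendant is in the conditioning set).
  P2: blocked at collider BloodPressure (neither it nor any descendant is in the conditioning set).
  P3: blocked at collider BloodPressure (neither it nor any descendant is in the conditioning set).
  P4: blocked at collider Exercise (neither it nor any descendant is in the conditioning set).
  P5: blocked at collider BloodPressure (neither it nor any descendant is in the conditioning set).
  P6: blocked at collider BloodPressure (neither it nor any descendant is in the conditioning set).
The empty set is therefore the unique smallest valid set.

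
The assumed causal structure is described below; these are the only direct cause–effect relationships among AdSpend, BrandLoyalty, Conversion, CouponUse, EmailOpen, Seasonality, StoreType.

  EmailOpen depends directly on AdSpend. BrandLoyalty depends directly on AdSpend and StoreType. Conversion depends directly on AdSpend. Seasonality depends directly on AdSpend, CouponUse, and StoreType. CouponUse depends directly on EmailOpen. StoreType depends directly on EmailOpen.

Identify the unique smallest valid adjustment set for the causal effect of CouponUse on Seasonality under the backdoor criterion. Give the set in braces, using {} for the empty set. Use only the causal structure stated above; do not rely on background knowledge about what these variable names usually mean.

{EmailOpen}

Variables eligible for adjustment (non-descendants of CouponUse, excluding CouponUse and Seasonality): {AdSpend, BrandLoyalty, Conversion, EmailOpen, StoreType}.
Backdoor paths from CouponUse to Seasonality:
  P1: CouponUse <- EmailOpen <- AdSpend -> Seasonality
  P2: CouponUse <- EmailOpen <- AdSpend -> BrandLoyalty <- StoreType -> Seasonality
  P3: CouponUse <- EmailOpen -> StoreType -> Seasonality
  P4: CouponUse <- EmailOpen -> StoreType -> BrandLoyalty <- AdSpend -> Seasonality
The empty set is not sufficient: P1 (CouponUse <- EmailOpen <- AdSpend -> Seasonality) has no collider blocking it and no conditioned non-collider, so it is open.
Try {EmailOpen}:
  P1: blocked at chain node EmailOpen ∈ conditioning set.
  P2: blocked at chain node EmailOpen ∈ conditioning set.
  P3: blocked at fork node EmailOpen ∈ conditioning set.
  P4: blocked at fork node EmailOpen ∈ conditioning set.
{EmailOpen} contains no descendant of CouponUse and blocks every backdoor path.
No other singleton works — e.g. {AdSpend} leaves P3 open — so {EmailOpen} is the unique smallest valid adjustment set.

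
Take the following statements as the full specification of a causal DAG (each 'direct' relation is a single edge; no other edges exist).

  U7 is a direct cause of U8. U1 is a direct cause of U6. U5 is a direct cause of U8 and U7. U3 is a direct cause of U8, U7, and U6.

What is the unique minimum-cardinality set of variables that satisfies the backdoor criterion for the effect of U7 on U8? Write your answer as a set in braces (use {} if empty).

{U3, U5}

Variables eligible for adjustment (non-descendants of U7, excluding U7 and U8): {U1, U3, U5, U6}.
Backdoor paths from U7 to U8:
  P1: U7 <- U3 -> U8
  P2: U7 <- U5 -> U8
The empty set is not sufficient: P1 (U7 <- U3 -> U8) has no collider blocking it and no conditioned non-collider, so it is open.
Try {U3, U5}:
  P1: blocked at fork node U3 ∈ conditioning set.
  P2: blocked at fork node U5 ∈ conditioning set.
{U3, U5} contains no descendant of U7 and blocks every backdoor path.
Every element of {U3, U5} is needed (dropping U3 leaves P1 open; dropping U5 leaves P2 open), so no proper subset is valid.
Among all size-2 subsets of the eligible variables, only {U3, U5} blocks every backdoor path, so it is the unique smallest valid adjustment set.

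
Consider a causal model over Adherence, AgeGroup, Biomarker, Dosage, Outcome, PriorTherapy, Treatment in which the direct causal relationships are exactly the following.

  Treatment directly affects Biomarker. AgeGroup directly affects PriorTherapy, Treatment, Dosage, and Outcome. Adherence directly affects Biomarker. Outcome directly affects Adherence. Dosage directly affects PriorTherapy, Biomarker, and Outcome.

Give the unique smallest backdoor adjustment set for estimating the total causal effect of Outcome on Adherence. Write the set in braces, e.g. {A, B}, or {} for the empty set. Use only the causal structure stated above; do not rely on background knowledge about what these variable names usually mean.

Variables eligible for adjustment (non-descendants of Outcome, excluding Outcome and Adherence): {AgeGroup, Dosage, PriorTherapy, Treatment}.
Backdoor paths from Outcome to Adherence:
  P1: Outcome <- AgeGroup -> Dosage -> Biomarker <- Adherence
  P2: Outcome <- AgeGroup -> Treatment -> Biomarker <- Adherence
  P3: Outcome <- AgeGroup -> PriorTherapy <- Dosage -> Biomarker <- Adherence
  P4: Outcome <- Dosage <- AgeGroup -> Treatment -> Biomarker <- Adherence
  P5: Outcome <- Dosage -> Biomarker <- Adherence
  P6: Outcome <- Dosage -> PriorTherapy <- AgeGroup -> Treatment -> Biomarker <- Adherence
Each backdoor path contains an unconditioned collider, so every path is already blocked with the empty conditioning set:
  P1: blocked at collider Biomarker (neither it nor any descendant is in the conditioning set).
  P2: blocked at collider Biomarker (neither it nor any descendant is in the conditioning set).
  P3: blocked at collider PriorTherapy (neither it nor any descendant is in the conditioning set).
  P4: blocked at collider Biomarker (neither it nor any descendant is in the conditioning set).
  P5: blocked at collider Biomarker (neither it nor any descendant is in the conditioning set).
  P6: blocked at collider PriorTherapy (neither it nor any descendant is in the conditioning set).
The empty set is therefore the unique smallest valid set.

{}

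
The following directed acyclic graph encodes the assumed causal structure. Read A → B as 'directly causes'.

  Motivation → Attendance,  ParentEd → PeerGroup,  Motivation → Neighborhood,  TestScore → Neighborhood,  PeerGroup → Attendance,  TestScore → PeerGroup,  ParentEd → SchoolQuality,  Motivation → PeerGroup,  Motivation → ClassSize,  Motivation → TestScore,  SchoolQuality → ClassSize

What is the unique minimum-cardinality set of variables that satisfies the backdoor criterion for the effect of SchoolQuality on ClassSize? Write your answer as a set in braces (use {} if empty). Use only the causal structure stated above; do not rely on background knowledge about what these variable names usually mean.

{}

Variables eligible for adjustment (non-descendants of SchoolQuality, excluding SchoolQuality and ClassSize): {Attendance, Motivation, Neighborhood, ParentEd, PeerGroup, TestScore}.
Backdoor paths from SchoolQuality to ClassSize:
  P1: SchoolQuality <- ParentEd -> PeerGroup <- Motivation -> ClassSize
  P2: SchoolQuality <- ParentEd -> PeerGroup <- TestScore <- Motivation -> ClassSize
  P3: SchoolQuality <- ParentEd -> PeerGroup <- TestScore -> Neighborhood <- Motivation -> ClassSize
  P4: SchoolQuality <- ParentEd -> PeerGroup -> Attendance <- Motivation -> ClassSize
Each backdoor path contains an unconditioned collider, so every path is already blocked with the empty conditioning set:
  P1: blocked at collider PeerGroup (neither it nor any descendant is in the conditioning set).
  P2: blocked at collider PeerGroup (neither it nor any descendant is in the conditioning set).
  P3: blocked at collider PeerGroup (neither it nor any descendant is in the conditioning set).
  P4: blocked at collider Attendance (neither it nor any descendant is in the conditioning set).
The empty set is therefore the unique smallest valid set.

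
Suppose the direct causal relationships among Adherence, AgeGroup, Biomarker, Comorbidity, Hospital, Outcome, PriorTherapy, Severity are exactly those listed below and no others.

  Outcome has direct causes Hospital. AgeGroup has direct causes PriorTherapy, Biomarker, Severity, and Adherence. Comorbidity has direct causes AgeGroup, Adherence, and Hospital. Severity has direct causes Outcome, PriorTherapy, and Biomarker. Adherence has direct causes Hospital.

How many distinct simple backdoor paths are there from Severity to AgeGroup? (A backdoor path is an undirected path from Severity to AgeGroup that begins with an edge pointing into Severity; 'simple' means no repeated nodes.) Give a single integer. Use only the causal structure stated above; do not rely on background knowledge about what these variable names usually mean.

6

A backdoor path from Severity to AgeGroup is any simple undirected path whose first edge points into Severity (i.e. leaves Severity via a parent).
Parents of Severity: {Biomarker, Outcome, PriorTherapy}.
Enumerating:
  P1: Severity <- PriorTherapy -> AgeGroup
  P2: Severity <- Outcome <- Hospital -> Adherence -> AgeGroup
  P3: Severity <- Outcome <- Hospital -> Adherence -> Comorbidity <- AgeGroup
  P4: Severity <- Outcome <- Hospital -> Comorbidity <- Adherence -> AgeGroup
  P5: Severity <- Outcome <- Hospital -> Comorbidity <- AgeGroup
  P6: Severity <- Biomarker -> AgeGroup
That exhausts the simple backdoor paths. Count: 6.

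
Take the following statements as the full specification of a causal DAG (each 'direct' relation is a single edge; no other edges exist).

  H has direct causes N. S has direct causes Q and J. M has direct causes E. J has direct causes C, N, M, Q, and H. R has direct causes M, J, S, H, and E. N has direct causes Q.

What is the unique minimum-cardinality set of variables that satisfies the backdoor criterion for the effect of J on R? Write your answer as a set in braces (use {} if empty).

{H, M, Q}

Variables eligible for adjustment (non-descendants of J, excluding J and R): {C, E, H, M, N, Q}.
Backdoor paths from J to R:
  P1: J <- Q -> N -> H -> R
  P2: J <- Q -> S -> R
  P3: J <- N <- Q -> S -> R
  P4: J <- N -> H -> R
  P5: J <- H <- N <- Q -> S -> R
  P6: J <- H -> R
  P7: J <- M <- E -> R
  P8: J <- M -> R
The empty set is not sufficient: P1 (J <- Q -> N -> H -> R) has no collider blocking it and no conditioned non-collider, so it is open.
Try {H, M, Q}:
  P1: blocked at fork node Q ∈ conditioning set.
  P2: blocked at fork node Q ∈ conditioning set.
  P3: blocked at fork node Q ∈ conditioning set.
  P4: blocked at chain node H ∈ conditioning set.
  P5: blocked at chain node H ∈ conditioning set.
  P6: blocked at fork node H ∈ conditioning set.
  P7: blocked at chain node M ∈ conditioning set.
  P8: blocked at fork node M ∈ conditioning set.
{H, M, Q} contains no descendant of J and blocks every backdoor path.
Every element of {H, M, Q} is needed (dropping H leaves P4 open; dropping M leaves P7 open; dropping Q leaves P2 open), so no proper subset is valid.
Among all size-3 subsets of the eligible variables, only {H, M, Q} blocks every backdoor path, so it is the unique smallest valid adjustment set.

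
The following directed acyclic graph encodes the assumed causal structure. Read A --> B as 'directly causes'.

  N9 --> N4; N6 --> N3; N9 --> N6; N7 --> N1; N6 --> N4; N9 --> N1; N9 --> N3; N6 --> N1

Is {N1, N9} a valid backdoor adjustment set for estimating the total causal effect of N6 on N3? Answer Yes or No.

Backdoor paths from N6 to N3 (paths whose first edge points into N6):
  P1: N6 <- N9 -> N3
Condition 1 (no descendant of N6 in the set): FAILS — N1 is a descendant of N6.
Condition 2 (every backdoor path blocked by {N1, N9}):
  P1: blocked at fork node N9 ∈ conditioning set.
{N1, N9} does not satisfy the backdoor criterion.

No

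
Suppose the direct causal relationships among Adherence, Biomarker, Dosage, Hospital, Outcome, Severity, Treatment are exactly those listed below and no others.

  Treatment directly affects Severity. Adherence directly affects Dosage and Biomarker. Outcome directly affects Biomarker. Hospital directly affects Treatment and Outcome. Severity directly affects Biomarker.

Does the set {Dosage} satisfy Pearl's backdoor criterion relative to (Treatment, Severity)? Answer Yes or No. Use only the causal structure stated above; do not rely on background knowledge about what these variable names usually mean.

Backdoor paths from Treatment to Severity (paths whose first edge points into Treatment):
  P1: Treatment <- Hospital -> Outcome -> Biomarker <- Severity
Condition 1 (no descendant of Treatment in the set): holds — descendants of Treatment are {Biomarker, Severity}; none are in {Dosage}.
Condition 2 (every backdoor path blocked by {Dosage}):
  P1: blocked at collider Biomarker (neither it nor any descendant is in the conditioning set).
{Dosage} satisfies the backdoor criterion.

Yes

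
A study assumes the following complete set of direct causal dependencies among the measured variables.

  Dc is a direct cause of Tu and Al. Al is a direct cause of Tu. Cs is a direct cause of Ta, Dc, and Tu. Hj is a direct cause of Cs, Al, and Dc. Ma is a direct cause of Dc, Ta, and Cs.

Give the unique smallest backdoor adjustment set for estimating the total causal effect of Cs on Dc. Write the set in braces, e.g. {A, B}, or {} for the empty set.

Variables eligible for adjustment (non-descendants of Cs, excluding Cs and Dc): {Hj, Ma}.
Backdoor paths from Cs to Dc:
  P1: Cs <- Hj -> Dc
  P2: Cs <- Hj -> Al <- Dc
  P3: Cs <- Hj -> Al -> Tu <- Dc
  P4: Cs <- Ma -> Dc
The empty set is not sufficient: P1 (Cs <- Hj -> Dc) has no collider blocking it and no conditioned non-collider, so it is open.
Try {Hj, Ma}:
  P1: blocked at fork node Hj ∈ conditioning set.
  P2: blocked at fork node Hj ∈ conditioning set.
  P3: blocked at fork node Hj ∈ conditioning set.
  P4: blocked at fork node Ma ∈ conditioning set.
{Hj, Ma} contains no descendant of Cs and blocks every backdoor path.
Every element of {Hj, Ma} is needed (dropping Hj leaves P1 open; dropping Ma leaves P4 open), so no proper subset is valid.
Among all size-2 subsets of the eligible variables, only {Hj, Ma} blocks every backdoor path, so it is the unique smallest valid adjustment set.

{Hj, Ma}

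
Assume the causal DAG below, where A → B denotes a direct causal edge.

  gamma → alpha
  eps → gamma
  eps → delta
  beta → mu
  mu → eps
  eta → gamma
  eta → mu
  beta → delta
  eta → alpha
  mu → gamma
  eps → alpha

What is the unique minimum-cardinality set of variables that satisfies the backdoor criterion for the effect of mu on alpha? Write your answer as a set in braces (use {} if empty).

{eta}

Variables eligible for adjustment (non-descendants of mu, excluding mu and alpha): {beta, eta}.
Backdoor paths from mu to alpha:
  P1: mu <- beta -> delta <- eps -> gamma <- eta -> alpha
  P2: mu <- beta -> delta <- eps -> gamma -> alpha
  P3: mu <- beta -> delta <- eps -> alpha
  P4: mu <- eta -> gamma <- eps -> alpha
  P5: mu <- eta -> gamma -> alpha
  P6: mu <- eta -> alpha
The empty set is not sufficient: P5 (mu <- eta -> gamma -> alpha) has no collider blocking it and no conditioned non-collider, so it is open.
Try {eta}:
  P1: blocked at collider delta (neither it nor any descendant is in the conditioning set).
  P2: blocked at collider delta (neither it nor any descendant is in the conditioning set).
  P3: blocked at collider delta (neither it nor any descendant is in the conditioning set).
  P4: blocked at fork node eta ∈ conditioning set.
  P5: blocked at fork node eta ∈ conditioning set.
  P6: blocked at fork node eta ∈ conditioning set.
{eta} contains no descendant of mu and blocks every backdoor path.
No other singleton works — e.g. {beta} leaves P5 open — so {eta} is the unique smallest valid adjustment set.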